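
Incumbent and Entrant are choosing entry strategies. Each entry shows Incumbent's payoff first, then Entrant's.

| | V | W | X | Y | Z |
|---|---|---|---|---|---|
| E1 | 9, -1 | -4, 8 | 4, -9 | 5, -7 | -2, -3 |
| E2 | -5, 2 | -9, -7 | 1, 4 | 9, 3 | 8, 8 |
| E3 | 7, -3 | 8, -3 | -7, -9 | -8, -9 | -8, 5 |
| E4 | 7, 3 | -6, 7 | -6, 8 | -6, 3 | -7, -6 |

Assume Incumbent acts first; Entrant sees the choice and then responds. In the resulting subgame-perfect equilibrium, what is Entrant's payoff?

8

Solve by backward induction (Incumbent leads).
- E1 → Entrant plays W (best of -1, 8, -9, -7, -3); Incumbent gets -4.
- E2 → Entrant plays Z (best of 2, -7, 4, 3, 8); Incumbent gets 8.
- E3 → Entrant plays Z (best of -3, -3, -9, -9, 5); Incumbent gets -8.
- E4 → Entrant plays X (best of 3, 7, 8, 3, -6); Incumbent gets -6.
Incumbent's induced payoffs are -4, 8, -8, -6, so Incumbent commits to E2. Subgame-perfect outcome: (E2, Z) with payoffs (8, 8).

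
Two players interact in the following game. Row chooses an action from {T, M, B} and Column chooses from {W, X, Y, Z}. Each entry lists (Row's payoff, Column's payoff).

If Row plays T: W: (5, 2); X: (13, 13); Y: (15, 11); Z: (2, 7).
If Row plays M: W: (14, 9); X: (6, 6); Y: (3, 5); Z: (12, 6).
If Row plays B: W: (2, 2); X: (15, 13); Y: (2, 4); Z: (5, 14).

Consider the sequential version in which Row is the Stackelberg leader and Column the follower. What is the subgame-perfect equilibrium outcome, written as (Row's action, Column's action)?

Solve by backward induction (Row leads).
- T → Column plays X (best of 2, 13, 11, 7); Row gets 13.
- M → Column plays W (best of 9, 6, 5, 6); Row gets 14.
- B → Column plays Z (best of 2, 13, 4, 14); Row gets 5.
Row's induced payoffs are 13, 14, 5, so Row commits to M. Subgame-perfect outcome: (M, W) with payoffs (14, 9).

(M, W)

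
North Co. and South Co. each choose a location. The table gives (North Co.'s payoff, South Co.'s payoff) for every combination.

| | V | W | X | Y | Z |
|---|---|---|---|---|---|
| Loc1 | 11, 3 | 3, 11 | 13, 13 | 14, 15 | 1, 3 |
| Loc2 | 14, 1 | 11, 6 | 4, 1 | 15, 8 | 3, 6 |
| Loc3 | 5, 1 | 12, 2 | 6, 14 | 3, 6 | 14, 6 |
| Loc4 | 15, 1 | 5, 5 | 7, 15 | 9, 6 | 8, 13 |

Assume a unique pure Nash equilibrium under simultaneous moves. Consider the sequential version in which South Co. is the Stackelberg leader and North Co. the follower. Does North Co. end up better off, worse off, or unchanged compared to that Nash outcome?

worse off

Solve by backward induction (South Co. leads).
- V: North Co. compares 11, 14, 5, 15 and picks Loc4; South Co. would get 1.
- W: North Co. compares 3, 11, 12, 5 and picks Loc3; South Co. would get 2.
- X: North Co. compares 13, 4, 6, 7 and picks Loc1; South Co. would get 13.
- Y: North Co. compares 14, 15, 3, 9 and picks Loc2; South Co. would get 8.
- Z: North Co. compares 1, 3, 14, 8 and picks Loc3; South Co. would get 6.
Maximizing over 1, 2, 13, 8, 6, South Co. chooses X. Subgame-perfect outcome: (Loc1, X) with payoffs (13, 13).
For the simultaneous game, intersect best replies.
North Co.'s best replies: V→Loc4; W→Loc3; X→Loc1; Y→Loc2; Z→Loc3.
South Co.'s best replies: Loc1→Y; Loc2→Y; Loc3→X; Loc4→X.
The unique mutual best reply is (Loc2, Y), giving (15, 8).
North Co. earns 13 sequentially versus 15 at the Nash outcome: worse off.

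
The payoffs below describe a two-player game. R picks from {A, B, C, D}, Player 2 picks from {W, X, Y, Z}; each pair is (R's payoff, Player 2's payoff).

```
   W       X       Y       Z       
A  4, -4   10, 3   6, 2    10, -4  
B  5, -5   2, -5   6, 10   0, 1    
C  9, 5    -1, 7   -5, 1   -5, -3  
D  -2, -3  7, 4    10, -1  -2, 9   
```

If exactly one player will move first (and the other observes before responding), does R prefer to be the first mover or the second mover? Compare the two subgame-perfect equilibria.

If R leads: Player 2's best replies are A→X, B→Y, C→X, D→Z; R's induced payoffs 10, 6, -1, -2; outcome (A, X), payoffs (10, 3).
If Player 2 leads: R's best replies are W→C, X→A, Y→D, Z→A; Player 2's induced payoffs 5, 3, -1, -4; outcome (C, W), payoffs (9, 5).
R gets 10 moving first and 9 moving second, so R prefers to move first.

first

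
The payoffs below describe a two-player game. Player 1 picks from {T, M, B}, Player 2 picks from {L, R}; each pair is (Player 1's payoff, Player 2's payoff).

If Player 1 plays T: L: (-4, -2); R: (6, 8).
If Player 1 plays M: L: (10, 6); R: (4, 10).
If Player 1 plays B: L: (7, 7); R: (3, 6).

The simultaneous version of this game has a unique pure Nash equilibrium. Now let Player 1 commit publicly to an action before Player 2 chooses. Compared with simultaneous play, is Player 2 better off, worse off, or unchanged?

Backward induction with Player 1 moving first.
- T → Player 2 plays R (best of -2, 8); Player 1 gets 6.
- M → Player 2 plays R (best of 6, 10); Player 1 gets 4.
- B → Player 2 plays L (best of 7, 6); Player 1 gets 7.
Player 1's induced payoffs are 6, 4, 7, so Player 1 commits to B. Subgame-perfect outcome: (B, L) with payoffs (7, 7).
Now find the simultaneous Nash equilibrium.
Player 1's best replies: L→M; R→T.
Player 2's best replies: T→R; M→R; B→L.
Only (T, R) has each player best-responding; Nash payoffs (6, 8).
Player 2 earns 7 sequentially versus 8 at the Nash outcome: worse off.

worse off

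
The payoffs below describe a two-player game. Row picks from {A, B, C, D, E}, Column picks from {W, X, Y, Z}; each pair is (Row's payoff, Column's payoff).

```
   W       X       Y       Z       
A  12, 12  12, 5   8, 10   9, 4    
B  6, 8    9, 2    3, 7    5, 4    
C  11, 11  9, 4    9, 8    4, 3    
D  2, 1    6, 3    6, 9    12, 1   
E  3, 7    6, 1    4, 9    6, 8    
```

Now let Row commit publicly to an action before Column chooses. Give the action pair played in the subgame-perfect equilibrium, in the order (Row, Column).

Solve by backward induction (Row leads).
- A: Column compares 12, 5, 10, 4 and picks W; Row would get 12.
- B: Column compares 8, 2, 7, 4 and picks W; Row would get 6.
- C: Column compares 11, 4, 8, 3 and picks W; Row would get 11.
- D: Column compares 1, 3, 9, 1 and picks Y; Row would get 6.
- E: Column compares 7, 1, 9, 8 and picks Y; Row would get 4.
Row's induced payoffs are 12, 6, 11, 6, 4, so Row commits to A. Subgame-perfect outcome: (A, W) with payoffs (12, 12).

(A, W)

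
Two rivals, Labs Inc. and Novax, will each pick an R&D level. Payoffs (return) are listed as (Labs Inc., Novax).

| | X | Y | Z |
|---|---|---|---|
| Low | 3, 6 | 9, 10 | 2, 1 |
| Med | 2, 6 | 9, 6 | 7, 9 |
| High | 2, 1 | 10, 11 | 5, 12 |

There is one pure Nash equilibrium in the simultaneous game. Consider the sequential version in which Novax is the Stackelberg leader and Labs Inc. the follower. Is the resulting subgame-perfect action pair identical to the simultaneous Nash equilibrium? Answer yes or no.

Backward induction with Novax moving first.
- X: BR = Low, leader payoff 6.
- Y: BR = High, leader payoff 11.
- Z: BR = Med, leader payoff 9.
Novax's induced payoffs are 6, 11, 9, so Novax commits to Y. Subgame-perfect outcome: (High, Y) with payoffs (10, 11).
Under simultaneous play:
Labs Inc.'s best replies: X→Low; Y→High; Z→Med.
Novax's best replies: Low→Y; Med→Z; High→Z.
The unique mutual best reply is (Med, Z), giving (7, 9).
Sequential outcome (High, Y) differs from the Nash profile (Med, Z).

no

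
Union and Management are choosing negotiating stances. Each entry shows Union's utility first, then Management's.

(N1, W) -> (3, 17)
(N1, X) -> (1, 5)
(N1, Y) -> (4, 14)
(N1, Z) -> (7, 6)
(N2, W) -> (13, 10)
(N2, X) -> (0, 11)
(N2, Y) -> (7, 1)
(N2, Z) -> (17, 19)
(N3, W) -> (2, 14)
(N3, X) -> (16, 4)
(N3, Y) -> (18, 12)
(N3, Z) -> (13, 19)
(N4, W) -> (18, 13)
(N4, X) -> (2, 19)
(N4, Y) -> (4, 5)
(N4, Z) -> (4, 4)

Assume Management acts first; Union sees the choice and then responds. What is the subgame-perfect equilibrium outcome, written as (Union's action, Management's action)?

Backward induction with Management moving first.
- W: BR = N4, leader payoff 13.
- X: BR = N3, leader payoff 4.
- Y: BR = N3, leader payoff 12.
- Z: BR = N2, leader payoff 19.
Among 13, 4, 12, 19, the best is 19 at Z. Subgame-perfect outcome: (N2, Z) with payoffs (17, 19).

(N2, Z)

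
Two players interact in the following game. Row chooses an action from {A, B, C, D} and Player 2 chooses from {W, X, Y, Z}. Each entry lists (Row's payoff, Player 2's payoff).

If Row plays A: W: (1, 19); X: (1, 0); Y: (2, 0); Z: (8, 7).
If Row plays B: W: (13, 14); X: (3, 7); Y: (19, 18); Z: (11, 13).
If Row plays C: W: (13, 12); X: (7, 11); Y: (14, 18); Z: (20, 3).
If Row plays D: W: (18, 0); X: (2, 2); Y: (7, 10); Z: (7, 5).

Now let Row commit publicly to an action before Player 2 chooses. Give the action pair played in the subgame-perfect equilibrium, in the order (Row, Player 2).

Solve by backward induction (Row leads).
- A: BR = W, leader payoff 1.
- B: BR = Y, leader payoff 19.
- C: BR = Y, leader payoff 14.
- D: BR = Y, leader payoff 7.
Maximizing over 1, 19, 14, 7, Row chooses B. Subgame-perfect outcome: (B, Y) with payoffs (19, 18).

(B, Y)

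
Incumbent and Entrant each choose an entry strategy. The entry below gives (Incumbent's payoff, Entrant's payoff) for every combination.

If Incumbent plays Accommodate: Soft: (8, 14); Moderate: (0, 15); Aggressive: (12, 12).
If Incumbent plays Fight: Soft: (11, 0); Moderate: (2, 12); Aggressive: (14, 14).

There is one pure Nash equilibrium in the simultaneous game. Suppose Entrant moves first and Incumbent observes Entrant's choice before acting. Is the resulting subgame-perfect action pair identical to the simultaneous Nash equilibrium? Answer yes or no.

Backward induction with Entrant moving first.
- Soft → Incumbent plays Fight (best of 8, 11); Entrant gets 0.
- Moderate → Incumbent plays Fight (best of 0, 2); Entrant gets 12.
- Aggressive → Incumbent plays Fight (best of 12, 14); Entrant gets 14.
Maximizing over 0, 12, 14, Entrant chooses Aggressive. Subgame-perfect outcome: (Fight, Aggressive) with payoffs (14, 14).
Under simultaneous play:
Incumbent's best replies: Soft→Fight; Moderate→Fight; Aggressive→Fight.
Entrant's best replies: Accommodate→Moderate; Fight→Aggressive.
The unique mutual best reply is (Fight, Aggressive), giving (14, 14).
Sequential outcome (Fight, Aggressive) coincides with the Nash profile (Fight, Aggressive).

yes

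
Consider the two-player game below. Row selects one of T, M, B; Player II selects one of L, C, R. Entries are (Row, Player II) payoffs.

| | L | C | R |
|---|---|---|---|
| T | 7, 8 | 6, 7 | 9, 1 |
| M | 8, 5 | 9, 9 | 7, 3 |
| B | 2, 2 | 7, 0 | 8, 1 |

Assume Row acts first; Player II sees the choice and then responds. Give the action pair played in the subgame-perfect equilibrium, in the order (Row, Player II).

(M, C)

Backward induction with Row moving first.
- T: BR = L, leader payoff 7.
- M: BR = C, leader payoff 9.
- B: BR = L, leader payoff 2.
Among 7, 9, 2, the best is 9 at M. Subgame-perfect outcome: (M, C) with payoffs (9, 9).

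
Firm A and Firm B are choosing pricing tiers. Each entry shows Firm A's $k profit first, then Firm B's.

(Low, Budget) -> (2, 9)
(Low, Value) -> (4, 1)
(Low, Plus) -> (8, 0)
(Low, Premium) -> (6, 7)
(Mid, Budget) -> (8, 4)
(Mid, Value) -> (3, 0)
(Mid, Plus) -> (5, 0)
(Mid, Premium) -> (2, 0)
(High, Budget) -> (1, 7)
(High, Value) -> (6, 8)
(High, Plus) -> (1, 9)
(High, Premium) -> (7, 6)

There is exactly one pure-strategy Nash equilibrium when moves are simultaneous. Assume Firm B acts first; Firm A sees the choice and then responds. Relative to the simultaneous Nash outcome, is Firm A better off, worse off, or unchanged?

worse off

Backward induction with Firm B moving first.
- Budget: BR = Mid, leader payoff 4.
- Value: BR = High, leader payoff 8.
- Plus: BR = Low, leader payoff 0.
- Premium: BR = High, leader payoff 6.
Firm B's induced payoffs are 4, 8, 0, 6, so Firm B commits to Value. Subgame-perfect outcome: (High, Value) with payoffs (6, 8).
For the simultaneous game, intersect best replies.
Firm A's best replies: Budget→Mid; Value→High; Plus→Low; Premium→High.
Firm B's best replies: Low→Budget; Mid→Budget; High→Plus.
Only (Mid, Budget) has each player best-responding; Nash payoffs (8, 4).
Firm A earns 6 sequentially versus 8 at the Nash outcome: worse off.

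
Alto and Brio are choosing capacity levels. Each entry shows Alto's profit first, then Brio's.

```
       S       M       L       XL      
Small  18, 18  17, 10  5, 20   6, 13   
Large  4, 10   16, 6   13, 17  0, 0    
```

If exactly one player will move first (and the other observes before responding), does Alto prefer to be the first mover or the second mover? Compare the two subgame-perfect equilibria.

If Alto leads: Brio's best replies are Small→L, Large→L; Alto's induced payoffs 5, 13; outcome (Large, L), payoffs (13, 17).
If Brio leads: Alto's best replies are S→Small, M→Small, L→Large, XL→Small; Brio's induced payoffs 18, 10, 17, 13; outcome (Small, S), payoffs (18, 18).
Alto gets 13 moving first and 18 moving second, so Alto prefers to move second.

second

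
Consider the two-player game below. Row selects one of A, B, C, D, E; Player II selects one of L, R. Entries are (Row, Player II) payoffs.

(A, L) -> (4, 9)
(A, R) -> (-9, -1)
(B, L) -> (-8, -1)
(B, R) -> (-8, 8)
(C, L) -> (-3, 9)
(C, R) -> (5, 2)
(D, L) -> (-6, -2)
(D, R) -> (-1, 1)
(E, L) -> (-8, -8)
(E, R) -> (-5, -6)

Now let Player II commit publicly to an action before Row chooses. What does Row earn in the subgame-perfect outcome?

4

Backward induction with Player II moving first.
- L: Row compares 4, -8, -3, -6, -8 and picks A; Player II would get 9.
- R: Row compares -9, -8, 5, -1, -5 and picks C; Player II would get 2.
Maximizing over 9, 2, Player II chooses L. Subgame-perfect outcome: (A, L) with payoffs (4, 9).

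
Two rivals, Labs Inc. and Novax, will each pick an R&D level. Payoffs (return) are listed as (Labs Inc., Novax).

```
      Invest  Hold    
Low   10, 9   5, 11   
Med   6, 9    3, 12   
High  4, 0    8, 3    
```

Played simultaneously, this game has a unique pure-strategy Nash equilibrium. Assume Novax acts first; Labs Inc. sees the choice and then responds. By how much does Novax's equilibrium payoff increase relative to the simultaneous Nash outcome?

6

Backward induction with Novax moving first.
- Invest: BR = Low, leader payoff 9.
- Hold: BR = High, leader payoff 3.
Among 9, 3, the best is 9 at Invest. Subgame-perfect outcome: (Low, Invest) with payoffs (10, 9).
Now find the simultaneous Nash equilibrium.
Labs Inc.'s best replies: Invest→Low; Hold→High.
Novax's best replies: Low→Hold; Med→Hold; High→Hold.
The unique mutual best reply is (High, Hold), giving (8, 3).
Novax's commitment gain: 9 − 3 = 6.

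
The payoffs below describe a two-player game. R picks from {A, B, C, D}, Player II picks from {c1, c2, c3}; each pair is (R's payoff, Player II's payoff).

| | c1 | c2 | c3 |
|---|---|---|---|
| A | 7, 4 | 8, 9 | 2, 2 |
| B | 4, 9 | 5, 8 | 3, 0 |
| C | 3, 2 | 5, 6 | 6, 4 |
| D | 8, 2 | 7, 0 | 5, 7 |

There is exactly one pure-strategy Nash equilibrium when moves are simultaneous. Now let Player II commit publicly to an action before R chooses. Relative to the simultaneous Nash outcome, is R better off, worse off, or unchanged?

unchanged

Work backward from R's decision.
- c1: BR = D, leader payoff 2.
- c2: BR = A, leader payoff 9.
- c3: BR = C, leader payoff 4.
Maximizing over 2, 9, 4, Player II chooses c2. Subgame-perfect outcome: (A, c2) with payoffs (8, 9).
Now find the simultaneous Nash equilibrium.
R's best replies: c1→D; c2→A; c3→C.
Player II's best replies: A→c2; B→c1; C→c2; D→c3.
The unique mutual best reply is (A, c2), giving (8, 9).
R earns 8 sequentially versus 8 at the Nash outcome: unchanged.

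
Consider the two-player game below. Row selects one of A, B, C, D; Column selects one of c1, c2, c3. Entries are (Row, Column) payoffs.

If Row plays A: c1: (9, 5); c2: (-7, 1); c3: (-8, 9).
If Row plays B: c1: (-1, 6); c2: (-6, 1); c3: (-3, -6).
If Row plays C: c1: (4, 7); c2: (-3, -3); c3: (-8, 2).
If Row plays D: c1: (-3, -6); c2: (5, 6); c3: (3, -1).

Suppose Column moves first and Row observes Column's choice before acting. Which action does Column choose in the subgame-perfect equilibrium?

Solve by backward induction (Column leads).
- c1: Row compares 9, -1, 4, -3 and picks A; Column would get 5.
- c2: Row compares -7, -6, -3, 5 and picks D; Column would get 6.
- c3: Row compares -8, -3, -8, 3 and picks D; Column would get -1.
Column's induced payoffs are 5, 6, -1, so Column commits to c2. Subgame-perfect outcome: (D, c2) with payoffs (5, 6).

c2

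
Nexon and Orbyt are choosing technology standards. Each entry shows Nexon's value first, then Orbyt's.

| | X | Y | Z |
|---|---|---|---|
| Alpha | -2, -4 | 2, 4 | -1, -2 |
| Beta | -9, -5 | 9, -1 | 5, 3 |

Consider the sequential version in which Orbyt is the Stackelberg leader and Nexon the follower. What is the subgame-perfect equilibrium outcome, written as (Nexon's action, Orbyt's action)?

Work backward from Nexon's decision.
- X: BR = Alpha, leader payoff -4.
- Y: BR = Beta, leader payoff -1.
- Z: BR = Beta, leader payoff 3.
Maximizing over -4, -1, 3, Orbyt chooses Z. Subgame-perfect outcome: (Beta, Z) with payoffs (5, 3).

(Beta, Z)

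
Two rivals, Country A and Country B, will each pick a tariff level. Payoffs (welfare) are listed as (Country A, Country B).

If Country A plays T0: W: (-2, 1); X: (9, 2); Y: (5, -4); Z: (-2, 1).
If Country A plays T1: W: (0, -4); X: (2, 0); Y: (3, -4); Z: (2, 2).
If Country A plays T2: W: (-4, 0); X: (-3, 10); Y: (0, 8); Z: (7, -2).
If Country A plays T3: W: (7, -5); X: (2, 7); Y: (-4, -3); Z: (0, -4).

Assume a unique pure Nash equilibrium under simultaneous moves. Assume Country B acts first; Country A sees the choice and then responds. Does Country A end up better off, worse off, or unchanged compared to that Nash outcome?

unchanged

Country A best-responds to each possible Country B move:
- W → Country A plays T3 (best of -2, 0, -4, 7); Country B gets -5.
- X → Country A plays T0 (best of 9, 2, -3, 2); Country B gets 2.
- Y → Country A plays T0 (best of 5, 3, 0, -4); Country B gets -4.
- Z → Country A plays T2 (best of -2, 2, 7, 0); Country B gets -2.
Country B's induced payoffs are -5, 2, -4, -2, so Country B commits to X. Subgame-perfect outcome: (T0, X) with payoffs (9, 2).
For the simultaneous game, intersect best replies.
Country A's best replies: W→T3; X→T0; Y→T0; Z→T2.
Country B's best replies: T0→X; T1→Z; T2→X; T3→X.
The unique mutual best reply is (T0, X), giving (9, 2).
Country A earns 9 sequentially versus 9 at the Nash outcome: unchanged.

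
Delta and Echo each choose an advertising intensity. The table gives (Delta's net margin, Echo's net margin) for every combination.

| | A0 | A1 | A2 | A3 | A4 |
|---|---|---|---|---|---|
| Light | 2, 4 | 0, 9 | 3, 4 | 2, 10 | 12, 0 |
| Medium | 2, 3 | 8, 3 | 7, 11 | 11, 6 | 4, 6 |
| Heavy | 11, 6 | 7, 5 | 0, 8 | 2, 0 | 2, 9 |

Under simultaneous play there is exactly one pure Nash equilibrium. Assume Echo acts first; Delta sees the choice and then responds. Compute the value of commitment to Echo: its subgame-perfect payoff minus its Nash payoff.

Work backward from Delta's decision.
- A0 → Delta plays Heavy (best of 2, 2, 11); Echo gets 6.
- A1 → Delta plays Medium (best of 0, 8, 7); Echo gets 3.
- A2 → Delta plays Medium (best of 3, 7, 0); Echo gets 11.
- A3 → Delta plays Medium (best of 2, 11, 2); Echo gets 6.
- A4 → Delta plays Light (best of 12, 4, 2); Echo gets 0.
Echo's induced payoffs are 6, 3, 11, 6, 0, so Echo commits to A2. Subgame-perfect outcome: (Medium, A2) with payoffs (7, 11).
Under simultaneous play:
Delta's best replies: A0→Heavy; A1→Medium; A2→Medium; A3→Medium; A4→Light.
Echo's best replies: Light→A3; Medium→A2; Heavy→A4.
Only (Medium, A2) has each player best-responding; Nash payoffs (7, 11).
Echo's commitment gain: 11 − 11 = 0.

0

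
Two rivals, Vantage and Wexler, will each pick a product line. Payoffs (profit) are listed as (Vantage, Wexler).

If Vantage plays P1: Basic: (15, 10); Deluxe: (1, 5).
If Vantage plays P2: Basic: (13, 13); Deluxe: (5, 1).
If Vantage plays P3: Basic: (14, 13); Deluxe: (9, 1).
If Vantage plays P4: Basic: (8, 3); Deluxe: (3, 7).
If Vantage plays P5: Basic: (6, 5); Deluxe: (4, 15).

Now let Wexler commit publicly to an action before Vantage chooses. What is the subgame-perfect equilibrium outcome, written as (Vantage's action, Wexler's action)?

(P1, Basic)

Work backward from Vantage's decision.
- Basic: BR = P1, leader payoff 10.
- Deluxe: BR = P3, leader payoff 1.
Among 10, 1, the best is 10 at Basic. Subgame-perfect outcome: (P1, Basic) with payoffs (15, 10).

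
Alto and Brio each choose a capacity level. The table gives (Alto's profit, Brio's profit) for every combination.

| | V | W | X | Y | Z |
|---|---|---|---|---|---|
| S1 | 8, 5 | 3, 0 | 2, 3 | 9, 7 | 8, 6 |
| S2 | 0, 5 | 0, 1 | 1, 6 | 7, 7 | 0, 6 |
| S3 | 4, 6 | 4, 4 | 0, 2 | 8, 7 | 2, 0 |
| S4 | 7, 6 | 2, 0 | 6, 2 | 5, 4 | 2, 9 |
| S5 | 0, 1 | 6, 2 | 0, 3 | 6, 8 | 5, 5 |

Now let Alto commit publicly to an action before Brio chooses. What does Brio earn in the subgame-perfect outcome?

7

Backward induction with Alto moving first.
- S1 → Brio plays Y (best of 5, 0, 3, 7, 6); Alto gets 9.
- S2 → Brio plays Y (best of 5, 1, 6, 7, 6); Alto gets 7.
- S3 → Brio plays Y (best of 6, 4, 2, 7, 0); Alto gets 8.
- S4 → Brio plays Z (best of 6, 0, 2, 4, 9); Alto gets 2.
- S5 → Brio plays Y (best of 1, 2, 3, 8, 5); Alto gets 6.
Among 9, 7, 8, 2, 6, the best is 9 at S1. Subgame-perfect outcome: (S1, Y) with payoffs (9, 7).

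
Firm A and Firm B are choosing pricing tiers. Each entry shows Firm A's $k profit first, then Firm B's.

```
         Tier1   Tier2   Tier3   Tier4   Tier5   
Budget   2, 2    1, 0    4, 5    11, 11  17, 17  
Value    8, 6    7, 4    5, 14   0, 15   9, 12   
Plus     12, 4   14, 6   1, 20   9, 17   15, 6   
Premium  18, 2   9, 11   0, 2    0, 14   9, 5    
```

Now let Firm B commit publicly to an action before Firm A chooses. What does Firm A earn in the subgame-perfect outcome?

Backward induction with Firm B moving first.
- Tier1: BR = Premium, leader payoff 2.
- Tier2: BR = Plus, leader payoff 6.
- Tier3: BR = Value, leader payoff 14.
- Tier4: BR = Budget, leader payoff 11.
- Tier5: BR = Budget, leader payoff 17.
Maximizing over 2, 6, 14, 11, 17, Firm B chooses Tier5. Subgame-perfect outcome: (Budget, Tier5) with payoffs (17, 17).

17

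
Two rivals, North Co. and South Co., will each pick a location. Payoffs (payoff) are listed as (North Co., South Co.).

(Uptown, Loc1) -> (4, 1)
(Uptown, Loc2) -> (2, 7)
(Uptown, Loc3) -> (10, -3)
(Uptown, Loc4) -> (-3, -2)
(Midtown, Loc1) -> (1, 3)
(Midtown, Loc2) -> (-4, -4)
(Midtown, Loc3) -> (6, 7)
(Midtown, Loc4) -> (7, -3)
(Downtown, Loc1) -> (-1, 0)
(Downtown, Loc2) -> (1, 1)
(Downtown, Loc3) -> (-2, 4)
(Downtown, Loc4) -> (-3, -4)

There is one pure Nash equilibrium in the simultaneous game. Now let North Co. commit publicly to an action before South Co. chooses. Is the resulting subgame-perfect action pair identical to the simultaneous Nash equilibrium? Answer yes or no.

no

Work backward from South Co.'s decision.
- Uptown: South Co. compares 1, 7, -3, -2 and picks Loc2; North Co. would get 2.
- Midtown: South Co. compares 3, -4, 7, -3 and picks Loc3; North Co. would get 6.
- Downtown: South Co. compares 0, 1, 4, -4 and picks Loc3; North Co. would get -2.
Maximizing over 2, 6, -2, North Co. chooses Midtown. Subgame-perfect outcome: (Midtown, Loc3) with payoffs (6, 7).
For the simultaneous game, intersect best replies.
North Co.'s best replies: Loc1→Uptown; Loc2→Uptown; Loc3→Uptown; Loc4→Midtown.
South Co.'s best replies: Uptown→Loc2; Midtown→Loc3; Downtown→Loc3.
The unique mutual best reply is (Uptown, Loc2), giving (2, 7).
Sequential outcome (Midtown, Loc3) differs from the Nash profile (Uptown, Loc2).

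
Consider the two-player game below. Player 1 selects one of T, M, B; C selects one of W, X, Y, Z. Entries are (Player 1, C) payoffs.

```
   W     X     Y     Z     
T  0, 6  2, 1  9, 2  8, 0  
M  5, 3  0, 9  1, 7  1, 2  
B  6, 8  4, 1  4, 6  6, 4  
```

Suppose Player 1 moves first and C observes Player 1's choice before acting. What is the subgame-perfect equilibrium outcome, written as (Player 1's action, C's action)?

Work backward from C's decision.
- T → C plays W (best of 6, 1, 2, 0); Player 1 gets 0.
- M → C plays X (best of 3, 9, 7, 2); Player 1 gets 0.
- B → C plays W (best of 8, 1, 6, 4); Player 1 gets 6.
Among 0, 0, 6, the best is 6 at B. Subgame-perfect outcome: (B, W) with payoffs (6, 8).

(B, W)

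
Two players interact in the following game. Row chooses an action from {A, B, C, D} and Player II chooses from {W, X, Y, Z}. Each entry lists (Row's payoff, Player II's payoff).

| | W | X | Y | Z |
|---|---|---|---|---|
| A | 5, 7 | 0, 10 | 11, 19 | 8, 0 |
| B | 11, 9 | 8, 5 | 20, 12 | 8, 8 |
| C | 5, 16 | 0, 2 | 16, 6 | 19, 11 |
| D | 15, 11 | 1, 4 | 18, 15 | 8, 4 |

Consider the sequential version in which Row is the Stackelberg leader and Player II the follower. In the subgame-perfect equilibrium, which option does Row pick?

Solve by backward induction (Row leads).
- A: BR = Y, leader payoff 11.
- B: BR = Y, leader payoff 20.
- C: BR = W, leader payoff 5.
- D: BR = Y, leader payoff 18.
Maximizing over 11, 20, 5, 18, Row chooses B. Subgame-perfect outcome: (B, Y) with payoffs (20, 12).

B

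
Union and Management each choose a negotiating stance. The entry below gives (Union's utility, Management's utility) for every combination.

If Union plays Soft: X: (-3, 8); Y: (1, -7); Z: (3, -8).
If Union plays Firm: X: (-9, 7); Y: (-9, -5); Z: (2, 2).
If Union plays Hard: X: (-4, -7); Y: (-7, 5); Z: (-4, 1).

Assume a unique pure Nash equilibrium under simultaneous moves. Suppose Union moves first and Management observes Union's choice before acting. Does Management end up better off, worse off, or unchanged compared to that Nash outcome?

unchanged

Solve by backward induction (Union leads).
- Soft: BR = X, leader payoff -3.
- Firm: BR = X, leader payoff -9.
- Hard: BR = Y, leader payoff -7.
Among -3, -9, -7, the best is -3 at Soft. Subgame-perfect outcome: (Soft, X) with payoffs (-3, 8).
Under simultaneous play:
Union's best replies: X→Soft; Y→Soft; Z→Soft.
Management's best replies: Soft→X; Firm→X; Hard→Y.
Only (Soft, X) has each player best-responding; Nash payoffs (-3, 8).
Management earns 8 sequentially versus 8 at the Nash outcome: unchanged.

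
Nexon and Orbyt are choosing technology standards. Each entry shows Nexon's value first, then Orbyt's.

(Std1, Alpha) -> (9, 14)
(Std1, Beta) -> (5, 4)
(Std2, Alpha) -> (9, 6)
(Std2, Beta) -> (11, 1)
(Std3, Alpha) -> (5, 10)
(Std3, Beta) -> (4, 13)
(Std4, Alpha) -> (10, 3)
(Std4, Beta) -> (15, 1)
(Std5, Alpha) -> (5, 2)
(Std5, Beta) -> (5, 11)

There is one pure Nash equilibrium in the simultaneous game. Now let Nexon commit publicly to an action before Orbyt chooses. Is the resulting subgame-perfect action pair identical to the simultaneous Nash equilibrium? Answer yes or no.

yes

Work backward from Orbyt's decision.
- Std1: BR = Alpha, leader payoff 9.
- Std2: BR = Alpha, leader payoff 9.
- Std3: BR = Beta, leader payoff 4.
- Std4: BR = Alpha, leader payoff 10.
- Std5: BR = Beta, leader payoff 5.
Maximizing over 9, 9, 4, 10, 5, Nexon chooses Std4. Subgame-perfect outcome: (Std4, Alpha) with payoffs (10, 3).
Under simultaneous play:
Nexon's best replies: Alpha→Std4; Beta→Std4.
Orbyt's best replies: Std1→Alpha; Std2→Alpha; Std3→Beta; Std4→Alpha; Std5→Beta.
The unique mutual best reply is (Std4, Alpha), giving (10, 3).
Sequential outcome (Std4, Alpha) coincides with the Nash profile (Std4, Alpha).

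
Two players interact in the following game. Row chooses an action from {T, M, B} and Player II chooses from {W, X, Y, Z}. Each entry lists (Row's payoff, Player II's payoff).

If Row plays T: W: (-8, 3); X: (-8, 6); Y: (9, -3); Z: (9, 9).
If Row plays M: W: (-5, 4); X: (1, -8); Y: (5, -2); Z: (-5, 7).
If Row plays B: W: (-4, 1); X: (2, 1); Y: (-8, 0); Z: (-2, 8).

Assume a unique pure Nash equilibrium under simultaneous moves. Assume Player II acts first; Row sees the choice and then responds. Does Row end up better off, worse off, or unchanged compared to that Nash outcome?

unchanged

Solve by backward induction (Player II leads).
- W: BR = B, leader payoff 1.
- X: BR = B, leader payoff 1.
- Y: BR = T, leader payoff -3.
- Z: BR = T, leader payoff 9.
Player II's induced payoffs are 1, 1, -3, 9, so Player II commits to Z. Subgame-perfect outcome: (T, Z) with payoffs (9, 9).
Under simultaneous play:
Row's best replies: W→B; X→B; Y→T; Z→T.
Player II's best replies: T→Z; M→Z; B→Z.
Only (T, Z) has each player best-responding; Nash payoffs (9, 9).
Row earns 9 sequentially versus 9 at the Nash outcome: unchanged.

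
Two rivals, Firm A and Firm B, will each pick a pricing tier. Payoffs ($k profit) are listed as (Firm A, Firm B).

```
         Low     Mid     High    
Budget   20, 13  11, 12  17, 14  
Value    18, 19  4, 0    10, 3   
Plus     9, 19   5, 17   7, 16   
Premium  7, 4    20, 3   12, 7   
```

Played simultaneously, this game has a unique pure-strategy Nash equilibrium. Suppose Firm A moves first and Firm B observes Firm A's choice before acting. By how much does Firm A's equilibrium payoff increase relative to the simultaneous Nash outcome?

Firm B best-responds to each possible Firm A move:
- Budget: BR = High, leader payoff 17.
- Value: BR = Low, leader payoff 18.
- Plus: BR = Low, leader payoff 9.
- Premium: BR = High, leader payoff 12.
Firm A's induced payoffs are 17, 18, 9, 12, so Firm A commits to Value. Subgame-perfect outcome: (Value, Low) with payoffs (18, 19).
Now find the simultaneous Nash equilibrium.
Firm A's best replies: Low→Budget; Mid→Premium; High→Budget.
Firm B's best replies: Budget→High; Value→Low; Plus→Low; Premium→High.
The unique mutual best reply is (Budget, High), giving (17, 14).
Firm A's commitment gain: 18 − 17 = 1.

1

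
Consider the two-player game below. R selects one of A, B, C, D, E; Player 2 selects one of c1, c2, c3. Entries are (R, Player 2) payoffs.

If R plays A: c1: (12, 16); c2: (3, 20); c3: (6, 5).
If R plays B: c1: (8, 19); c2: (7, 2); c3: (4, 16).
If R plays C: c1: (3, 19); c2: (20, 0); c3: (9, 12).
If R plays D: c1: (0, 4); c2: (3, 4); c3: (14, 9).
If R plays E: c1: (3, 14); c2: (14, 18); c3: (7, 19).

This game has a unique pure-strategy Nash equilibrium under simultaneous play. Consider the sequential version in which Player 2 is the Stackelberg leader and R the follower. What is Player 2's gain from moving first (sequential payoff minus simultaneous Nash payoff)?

7

R best-responds to each possible Player 2 move:
- c1: R compares 12, 8, 3, 0, 3 and picks A; Player 2 would get 16.
- c2: R compares 3, 7, 20, 3, 14 and picks C; Player 2 would get 0.
- c3: R compares 6, 4, 9, 14, 7 and picks D; Player 2 would get 9.
Among 16, 0, 9, the best is 16 at c1. Subgame-perfect outcome: (A, c1) with payoffs (12, 16).
Under simultaneous play:
R's best replies: c1→A; c2→C; c3→D.
Player 2's best replies: A→c2; B→c1; C→c1; D→c3; E→c3.
The unique mutual best reply is (D, c3), giving (14, 9).
Player 2's commitment gain: 16 − 9 = 7.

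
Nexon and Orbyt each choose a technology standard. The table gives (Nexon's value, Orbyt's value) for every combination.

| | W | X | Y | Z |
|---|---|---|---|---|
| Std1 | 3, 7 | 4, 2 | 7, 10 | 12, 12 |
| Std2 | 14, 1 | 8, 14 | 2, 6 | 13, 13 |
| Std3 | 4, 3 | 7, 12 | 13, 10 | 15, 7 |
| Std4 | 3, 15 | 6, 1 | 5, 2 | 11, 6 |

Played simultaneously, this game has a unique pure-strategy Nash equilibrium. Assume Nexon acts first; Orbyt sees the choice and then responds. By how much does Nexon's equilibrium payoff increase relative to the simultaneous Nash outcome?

4

Orbyt best-responds to each possible Nexon move:
- Std1: BR = Z, leader payoff 12.
- Std2: BR = X, leader payoff 8.
- Std3: BR = X, leader payoff 7.
- Std4: BR = W, leader payoff 3.
Among 12, 8, 7, 3, the best is 12 at Std1. Subgame-perfect outcome: (Std1, Z) with payoffs (12, 12).
Now find the simultaneous Nash equilibrium.
Nexon's best replies: W→Std2; X→Std2; Y→Std3; Z→Std3.
Orbyt's best replies: Std1→Z; Std2→X; Std3→X; Std4→W.
The unique mutual best reply is (Std2, X), giving (8, 14).
Nexon's commitment gain: 12 − 8 = 4.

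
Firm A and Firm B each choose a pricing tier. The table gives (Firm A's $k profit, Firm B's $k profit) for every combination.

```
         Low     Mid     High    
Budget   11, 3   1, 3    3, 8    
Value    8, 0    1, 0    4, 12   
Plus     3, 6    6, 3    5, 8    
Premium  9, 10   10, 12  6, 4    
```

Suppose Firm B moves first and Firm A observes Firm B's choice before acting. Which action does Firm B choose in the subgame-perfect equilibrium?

Work backward from Firm A's decision.
- Low → Firm A plays Budget (best of 11, 8, 3, 9); Firm B gets 3.
- Mid → Firm A plays Premium (best of 1, 1, 6, 10); Firm B gets 12.
- High → Firm A plays Premium (best of 3, 4, 5, 6); Firm B gets 4.
Firm B's induced payoffs are 3, 12, 4, so Firm B commits to Mid. Subgame-perfect outcome: (Premium, Mid) with payoffs (10, 12).

Mid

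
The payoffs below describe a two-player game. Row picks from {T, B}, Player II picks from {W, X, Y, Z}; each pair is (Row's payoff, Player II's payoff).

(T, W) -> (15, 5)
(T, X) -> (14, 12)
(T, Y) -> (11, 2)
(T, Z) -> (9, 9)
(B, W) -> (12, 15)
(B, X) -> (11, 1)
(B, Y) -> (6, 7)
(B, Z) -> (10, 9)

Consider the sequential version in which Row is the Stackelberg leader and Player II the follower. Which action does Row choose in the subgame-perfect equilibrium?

Work backward from Player II's decision.
- T → Player II plays X (best of 5, 12, 2, 9); Row gets 14.
- B → Player II plays W (best of 15, 1, 7, 9); Row gets 12.
Row's induced payoffs are 14, 12, so Row commits to T. Subgame-perfect outcome: (T, X) with payoffs (14, 12).

T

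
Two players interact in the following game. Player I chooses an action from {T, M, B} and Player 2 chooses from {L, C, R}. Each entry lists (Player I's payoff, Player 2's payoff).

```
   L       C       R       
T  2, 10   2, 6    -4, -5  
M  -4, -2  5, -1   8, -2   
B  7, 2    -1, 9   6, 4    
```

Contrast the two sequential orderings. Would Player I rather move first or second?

If Player I leads: Player 2's best replies are T→L, M→C, B→C; Player I's induced payoffs 2, 5, -1; outcome (M, C), payoffs (5, -1).
If Player 2 leads: Player I's best replies are L→B, C→M, R→M; Player 2's induced payoffs 2, -1, -2; outcome (B, L), payoffs (7, 2).
Player I gets 5 moving first and 7 moving second, so Player I prefers to move second.

second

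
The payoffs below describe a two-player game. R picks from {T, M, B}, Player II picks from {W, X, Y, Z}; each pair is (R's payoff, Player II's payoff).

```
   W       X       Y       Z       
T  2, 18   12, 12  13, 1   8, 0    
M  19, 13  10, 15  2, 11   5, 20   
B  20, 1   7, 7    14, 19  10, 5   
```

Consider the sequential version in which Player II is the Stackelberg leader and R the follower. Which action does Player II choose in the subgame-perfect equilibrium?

Y

R best-responds to each possible Player II move:
- W: R compares 2, 19, 20 and picks B; Player II would get 1.
- X: R compares 12, 10, 7 and picks T; Player II would get 12.
- Y: R compares 13, 2, 14 and picks B; Player II would get 19.
- Z: R compares 8, 5, 10 and picks B; Player II would get 5.
Player II's induced payoffs are 1, 12, 19, 5, so Player II commits to Y. Subgame-perfect outcome: (B, Y) with payoffs (14, 19).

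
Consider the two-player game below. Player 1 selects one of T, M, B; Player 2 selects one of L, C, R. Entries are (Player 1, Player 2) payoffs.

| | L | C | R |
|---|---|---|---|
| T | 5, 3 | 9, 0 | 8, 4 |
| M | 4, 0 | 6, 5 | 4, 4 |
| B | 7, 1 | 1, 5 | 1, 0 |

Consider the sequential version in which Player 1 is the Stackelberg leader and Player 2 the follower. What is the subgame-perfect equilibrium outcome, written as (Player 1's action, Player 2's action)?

(T, R)

Solve by backward induction (Player 1 leads).
- T: Player 2 compares 3, 0, 4 and picks R; Player 1 would get 8.
- M: Player 2 compares 0, 5, 4 and picks C; Player 1 would get 6.
- B: Player 2 compares 1, 5, 0 and picks C; Player 1 would get 1.
Maximizing over 8, 6, 1, Player 1 chooses T. Subgame-perfect outcome: (T, R) with payoffs (8, 4).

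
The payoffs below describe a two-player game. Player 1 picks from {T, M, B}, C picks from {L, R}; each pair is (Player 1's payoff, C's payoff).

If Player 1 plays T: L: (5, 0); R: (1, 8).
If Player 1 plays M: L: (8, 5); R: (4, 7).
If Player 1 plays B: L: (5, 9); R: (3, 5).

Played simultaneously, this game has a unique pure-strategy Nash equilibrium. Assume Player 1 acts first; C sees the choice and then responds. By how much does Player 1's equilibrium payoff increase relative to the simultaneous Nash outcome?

1

Work backward from C's decision.
- T → C plays R (best of 0, 8); Player 1 gets 1.
- M → C plays R (best of 5, 7); Player 1 gets 4.
- B → C plays L (best of 9, 5); Player 1 gets 5.
Player 1's induced payoffs are 1, 4, 5, so Player 1 commits to B. Subgame-perfect outcome: (B, L) with payoffs (5, 9).
For the simultaneous game, intersect best replies.
Player 1's best replies: L→M; R→M.
C's best replies: T→R; M→R; B→L.
The unique mutual best reply is (M, R), giving (4, 7).
Player 1's commitment gain: 5 − 4 = 1.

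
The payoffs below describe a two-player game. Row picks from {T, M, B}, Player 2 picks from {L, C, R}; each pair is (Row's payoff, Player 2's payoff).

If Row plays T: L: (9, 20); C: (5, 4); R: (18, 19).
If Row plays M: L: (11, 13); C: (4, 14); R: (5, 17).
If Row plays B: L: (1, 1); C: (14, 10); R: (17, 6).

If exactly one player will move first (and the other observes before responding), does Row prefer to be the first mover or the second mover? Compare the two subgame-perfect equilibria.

second

If Row leads: Player 2's best replies are T→L, M→R, B→C; Row's induced payoffs 9, 5, 14; outcome (B, C), payoffs (14, 10).
If Player 2 leads: Row's best replies are L→M, C→B, R→T; Player 2's induced payoffs 13, 10, 19; outcome (T, R), payoffs (18, 19).
Row gets 14 moving first and 18 moving second, so Row prefers to move second.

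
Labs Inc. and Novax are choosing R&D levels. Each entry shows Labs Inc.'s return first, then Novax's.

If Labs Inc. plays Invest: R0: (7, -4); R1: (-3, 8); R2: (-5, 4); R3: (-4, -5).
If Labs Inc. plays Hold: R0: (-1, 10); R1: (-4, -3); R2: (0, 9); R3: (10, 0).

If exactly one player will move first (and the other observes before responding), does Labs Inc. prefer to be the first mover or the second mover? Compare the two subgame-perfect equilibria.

second

If Labs Inc. leads: Novax's best replies are Invest→R1, Hold→R0; Labs Inc.'s induced payoffs -3, -1; outcome (Hold, R0), payoffs (-1, 10).
If Novax leads: Labs Inc.'s best replies are R0→Invest, R1→Invest, R2→Hold, R3→Hold; Novax's induced payoffs -4, 8, 9, 0; outcome (Hold, R2), payoffs (0, 9).
Labs Inc. gets -1 moving first and 0 moving second, so Labs Inc. prefers to move second.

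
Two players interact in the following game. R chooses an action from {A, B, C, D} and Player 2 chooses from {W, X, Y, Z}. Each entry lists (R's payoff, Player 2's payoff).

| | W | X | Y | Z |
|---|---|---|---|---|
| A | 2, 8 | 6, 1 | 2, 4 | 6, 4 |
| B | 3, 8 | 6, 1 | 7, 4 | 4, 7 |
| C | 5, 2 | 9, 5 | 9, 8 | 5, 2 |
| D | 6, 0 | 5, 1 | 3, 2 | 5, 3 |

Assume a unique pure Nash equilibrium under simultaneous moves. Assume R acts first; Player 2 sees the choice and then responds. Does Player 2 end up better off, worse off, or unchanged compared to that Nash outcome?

unchanged

Solve by backward induction (R leads).
- A: BR = W, leader payoff 2.
- B: BR = W, leader payoff 3.
- C: BR = Y, leader payoff 9.
- D: BR = Z, leader payoff 5.
Among 2, 3, 9, 5, the best is 9 at C. Subgame-perfect outcome: (C, Y) with payoffs (9, 8).
For the simultaneous game, intersect best replies.
R's best replies: W→D; X→C; Y→C; Z→A.
Player 2's best replies: A→W; B→W; C→Y; D→Z.
The unique mutual best reply is (C, Y), giving (9, 8).
Player 2 earns 8 sequentially versus 8 at the Nash outcome: unchanged.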